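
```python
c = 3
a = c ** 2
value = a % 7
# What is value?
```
Trace:
  c=3
  c=3, a=9
  c=3, a=9, value=2

Final answer: 2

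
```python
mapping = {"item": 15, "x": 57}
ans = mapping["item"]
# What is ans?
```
Trace:
  mapping={'item': 15, 'x': 57}
  mapping={'item': 15, 'x': 57}, ans=15

Final answer: 15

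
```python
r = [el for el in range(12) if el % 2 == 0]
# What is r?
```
Trace:
  el=0
  el=1
  el=2
  el=3
  el=4
  el=5
  el=6
  el=7
  el=8
  el=9
  el=10
  el=11
  r=[0, 2, 4, 6, 8, 10]

Final answer: [0, 2, 4, 6, 8, 10]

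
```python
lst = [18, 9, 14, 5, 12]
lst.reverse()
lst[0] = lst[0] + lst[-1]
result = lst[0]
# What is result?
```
Trace:
  lst=[18, 9, 14, 5, 12]
  lst=[12, 5, 14, 9, 18]
  lst=[30, 5, 14, 9, 18]
  lst=[30, 5, 14, 9, 18], result=30

Final answer: 30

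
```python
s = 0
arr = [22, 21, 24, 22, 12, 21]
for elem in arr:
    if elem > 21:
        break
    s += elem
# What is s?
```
Trace:
  s=0
  s=0, elem=22

Final answer: 0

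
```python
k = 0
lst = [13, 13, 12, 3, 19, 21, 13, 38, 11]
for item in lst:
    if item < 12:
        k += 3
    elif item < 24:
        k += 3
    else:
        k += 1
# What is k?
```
Trace:
  k=0
  k=3, item=13
  k=6, item=13
  k=9, item=12
  k=12, item=3
  k=15, item=19
  k=18, item=21
  k=21, item=13
  k=22, item=38
  k=25, item=11

Final answer: 25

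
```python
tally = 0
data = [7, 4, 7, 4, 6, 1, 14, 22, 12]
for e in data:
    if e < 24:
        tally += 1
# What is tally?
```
Trace:
  tally=0
  tally=1, e=7
  tally=2, e=4
  tally=3, e=7
  tally=4, e=4
  tally=5, e=6
  tally=6, e=1
  tally=7, e=14
  tally=8, e=22
  tally=9, e=12

Final answer: 9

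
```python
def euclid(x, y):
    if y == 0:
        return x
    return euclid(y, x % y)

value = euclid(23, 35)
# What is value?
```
Call trace:
euclid(x=23, y=35)
  euclid(x=35, y=23)
    euclid(x=23, y=12)
      euclid(x=12, y=11)
        euclid(x=11, y=1)
          euclid(x=1, y=0)
          -> return 1
        -> return 1
      -> return 1
    -> return 1
  -> return 1
-> return 1

Final answer: 1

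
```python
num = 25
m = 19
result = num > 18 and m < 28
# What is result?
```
Trace:
  num=25
  num=25, m=19
  num=25, m=19, result=True

Final answer: True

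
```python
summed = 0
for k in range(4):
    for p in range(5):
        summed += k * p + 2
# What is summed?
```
Trace:
  summed=0
  summed=2, k=0, p=0
  summed=4, k=0, p=1
  summed=6, k=0, p=2
  summed=8, k=0, p=3
  summed=10, k=0, p=4
  summed=12, k=1, p=0
  summed=15, k=1, p=1
  summed=19, k=1, p=2
  summed=24, k=1, p=3
  summed=30, k=1, p=4
  summed=32, k=2, p=0
  summed=36, k=2, p=1
  summed=42, k=2, p=2
  summed=50, k=2, p=3
  summed=60, k=2, p=4
  summed=62, k=3, p=0
  summed=67, k=3, p=1
  summed=75, k=3, p=2
  summed=86, k=3, p=3
  summed=100, k=3, p=4

Final answer: 100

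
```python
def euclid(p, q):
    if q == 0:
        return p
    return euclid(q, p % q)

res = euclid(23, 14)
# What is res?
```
Call trace:
euclid(p=23, q=14)
  euclid(p=14, q=9)
    euclid(p=9, q=5)
      euclid(p=5, q=4)
        euclid(p=4, q=1)
          euclid(p=1, q=0)
          -> return 1
        -> return 1
      -> return 1
    -> return 1
  -> return 1
-> return 1

Final answer: 1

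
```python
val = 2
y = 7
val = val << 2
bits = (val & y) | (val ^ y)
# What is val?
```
Trace:
  val=2
  val=2, y=7
  val=8, y=7
  val=8, y=7, bits=15

Final answer: 8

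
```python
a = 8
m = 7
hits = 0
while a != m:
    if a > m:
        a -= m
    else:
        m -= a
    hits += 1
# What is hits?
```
Trace:
  a=8
  a=8, m=7
  a=8, m=7, hits=0
  a=1, m=7, hits=1
  a=1, m=6, hits=2
  a=1, m=5, hits=3
  a=1, m=4, hits=4
  a=1, m=3, hits=5
  a=1, m=2, hits=6
  a=1, m=1, hits=7

Final answer: 7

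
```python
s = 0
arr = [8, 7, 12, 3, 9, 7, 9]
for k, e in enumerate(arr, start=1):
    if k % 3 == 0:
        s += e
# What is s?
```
Trace:
  s=0
  s=0, k=1, e=8
  s=0, k=2, e=7
  s=12, k=3, e=12
  s=12, k=4, e=3
  s=12, k=5, e=9
  s=19, k=6, e=7
  s=19, k=7, e=9

Final answer: 19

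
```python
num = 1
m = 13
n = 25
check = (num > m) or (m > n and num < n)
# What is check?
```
Trace:
  num=1
  num=1, m=13
  num=1, m=13, n=25
  num=1, m=13, n=25, check=False

Final answer: False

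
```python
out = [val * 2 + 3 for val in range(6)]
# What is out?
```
Trace:
  val=0
  val=1
  val=2
  val=3
  val=4
  val=5
  out=[3, 5, 7, 9, 11, 13]

Final answer: [3, 5, 7, 9, 11, 13]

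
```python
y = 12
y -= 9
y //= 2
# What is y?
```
Trace:
  y=12
  y=3
  y=1

Final answer: 1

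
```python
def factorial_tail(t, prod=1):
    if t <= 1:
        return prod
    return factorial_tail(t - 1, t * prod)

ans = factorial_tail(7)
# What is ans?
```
Call trace:
factorial_tail(t=7, prod=1)
  factorial_tail(t=6, prod=7)
    factorial_tail(t=5, prod=42)
      factorial_tail(t=4, prod=210)
        factorial_tail(t=3, prod=840)
          factorial_tail(t=2, prod=2520)
            factorial_tail(t=1, prod=5040)
            -> return 5040
          -> return 5040
        -> return 5040
      -> return 5040
    -> return 5040
  -> return 5040
-> return 5040

Final answer: 5040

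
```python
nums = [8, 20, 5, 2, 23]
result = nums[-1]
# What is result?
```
Trace:
  nums=[8, 20, 5, 2, 23]
  nums=[8, 20, 5, 2, 23], result=23

Final answer: 23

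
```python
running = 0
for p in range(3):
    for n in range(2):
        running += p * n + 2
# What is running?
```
Trace:
  running=0
  running=2, p=0, n=0
  running=4, p=0, n=1
  running=6, p=1, n=0
  running=9, p=1, n=1
  running=11, p=2, n=0
  running=15, p=2, n=1

Final answer: 15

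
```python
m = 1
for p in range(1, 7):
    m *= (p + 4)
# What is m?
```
Trace:
  m=1
  m=5, p=1
  m=30, p=2
  m=210, p=3
  m=1680, p=4
  m=15120, p=5
  m=151200, p=6

Final answer: 151200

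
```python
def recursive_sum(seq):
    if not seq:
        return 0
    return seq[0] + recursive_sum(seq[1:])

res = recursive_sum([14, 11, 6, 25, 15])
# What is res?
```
Call trace:
recursive_sum(seq=[14, 11, 6, 25, 15])
  recursive_sum(seq=[11, 6, 25, 15])
    recursive_sum(seq=[6, 25, 15])
      recursive_sum(seq=[25, 15])
        recursive_sum(seq=[15])
          recursive_sum(seq=[])
          -> return 0
        -> return 15
      -> return 40
    -> return 46
  -> return 57
-> return 71

Final answer: 71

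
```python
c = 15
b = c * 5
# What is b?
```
Trace:
  c=15
  c=15, b=75

Final answer: 75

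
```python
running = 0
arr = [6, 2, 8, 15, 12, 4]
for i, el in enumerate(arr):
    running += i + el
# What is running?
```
Trace:
  running=0
  running=6, i=0, el=6
  running=9, i=1, el=2
  running=19, i=2, el=8
  running=37, i=3, el=15
  running=53, i=4, el=12
  running=62, i=5, el=4

Final answer: 62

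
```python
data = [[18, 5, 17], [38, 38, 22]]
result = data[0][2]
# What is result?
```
Trace:
  data=[[18, 5, 17], [38, 38, 22]]
  data=[[18, 5, 17], [38, 38, 22]], result=17

Final answer: 17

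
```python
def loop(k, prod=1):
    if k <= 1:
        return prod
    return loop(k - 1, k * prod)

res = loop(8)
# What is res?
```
Call trace:
loop(k=8, prod=1)
  loop(k=7, prod=8)
    loop(k=6, prod=56)
      loop(k=5, prod=336)
        loop(k=4, prod=1680)
          loop(k=3, prod=6720)
            loop(k=2, prod=20160)
              loop(k=1, prod=40320)
              -> return 40320
            -> return 40320
          -> return 40320
        -> return 40320
      -> return 40320
    -> return 40320
  -> return 40320
-> return 40320

Final answer: 40320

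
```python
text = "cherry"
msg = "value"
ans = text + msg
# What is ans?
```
Trace:
  text='cherry'
  text='cherry', msg='value'
  text='cherry', msg='value', ans='cherryvalue'

Final answer: 'cherryvalue'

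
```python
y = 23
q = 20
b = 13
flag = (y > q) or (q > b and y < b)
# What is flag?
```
Trace:
  y=23
  y=23, q=20
  y=23, q=20, b=13
  y=23, q=20, b=13, flag=True

Final answer: True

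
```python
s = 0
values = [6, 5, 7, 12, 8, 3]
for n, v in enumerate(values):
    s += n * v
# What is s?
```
Trace:
  s=0
  s=0, n=0, v=6
  s=5, n=1, v=5
  s=19, n=2, v=7
  s=55, n=3, v=12
  s=87, n=4, v=8
  s=102, n=5, v=3

Final answer: 102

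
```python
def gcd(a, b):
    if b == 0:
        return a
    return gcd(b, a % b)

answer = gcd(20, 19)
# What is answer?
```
Call trace:
gcd(a=20, b=19)
  gcd(a=19, b=1)
    gcd(a=1, b=0)
    -> return 1
  -> return 1
-> return 1

Final answer: 1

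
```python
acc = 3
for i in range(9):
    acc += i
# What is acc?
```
Trace:
  acc=3
  acc=3, i=0
  acc=4, i=1
  acc=6, i=2
  acc=9, i=3
  acc=13, i=4
  acc=18, i=5
  acc=24, i=6
  acc=31, i=7
  acc=39, i=8

Final answer: 39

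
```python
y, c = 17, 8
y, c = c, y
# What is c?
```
Trace:
  y=17, c=8
  y=8, c=17

Final answer: 17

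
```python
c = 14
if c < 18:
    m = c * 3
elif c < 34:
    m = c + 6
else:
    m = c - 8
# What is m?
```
Trace:
  c=14
  c=14, m=42

Final answer: 42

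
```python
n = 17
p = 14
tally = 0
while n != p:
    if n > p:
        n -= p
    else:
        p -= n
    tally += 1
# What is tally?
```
Trace:
  n=17
  n=17, p=14
  n=17, p=14, tally=0
  n=3, p=14, tally=1
  n=3, p=11, tally=2
  n=3, p=8, tally=3
  n=3, p=5, tally=4
  n=3, p=2, tally=5
  n=1, p=2, tally=6
  n=1, p=1, tally=7

Final answer: 7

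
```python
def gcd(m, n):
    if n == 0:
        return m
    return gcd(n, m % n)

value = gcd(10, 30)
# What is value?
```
Call trace:
gcd(m=10, n=30)
  gcd(m=30, n=10)
    gcd(m=10, n=0)
    -> return 10
  -> return 10
-> return 10

Final answer: 10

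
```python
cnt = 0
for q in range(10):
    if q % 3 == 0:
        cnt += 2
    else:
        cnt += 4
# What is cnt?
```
Trace:
  cnt=0
  cnt=2, q=0
  cnt=6, q=1
  cnt=10, q=2
  cnt=12, q=3
  cnt=16, q=4
  cnt=20, q=5
  cnt=22, q=6
  cnt=26, q=7
  cnt=30, q=8
  cnt=32, q=9

Final answer: 32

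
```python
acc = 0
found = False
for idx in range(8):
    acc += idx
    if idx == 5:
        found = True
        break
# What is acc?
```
Trace:
  acc=0
  acc=0, found=False
  acc=0, found=False, idx=0
  acc=1, found=False, idx=1
  acc=3, found=False, idx=2
  acc=6, found=False, idx=3
  acc=10, found=False, idx=4
  acc=15, found=True, idx=5

Final answer: 15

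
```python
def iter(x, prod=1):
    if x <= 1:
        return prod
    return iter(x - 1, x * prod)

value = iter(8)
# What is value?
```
Call trace:
iter(x=8, prod=1)
  iter(x=7, prod=8)
    iter(x=6, prod=56)
      iter(x=5, prod=336)
        iter(x=4, prod=1680)
          iter(x=3, prod=6720)
            iter(x=2, prod=20160)
              iter(x=1, prod=40320)
              -> return 40320
            -> return 40320
          -> return 40320
        -> return 40320
      -> return 40320
    -> return 40320
  -> return 40320
-> return 40320

Final answer: 40320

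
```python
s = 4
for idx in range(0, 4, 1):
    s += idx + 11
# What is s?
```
Trace:
  s=4
  s=15, idx=0
  s=27, idx=1
  s=40, idx=2
  s=54, idx=3

Final answer: 54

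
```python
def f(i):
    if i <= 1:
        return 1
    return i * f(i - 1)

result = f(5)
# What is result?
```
Call trace:
f(i=5)
  f(i=4)
    f(i=3)
      f(i=2)
        f(i=1)
        -> return 1
      -> return 2
    -> return 6
  -> return 24
-> return 120

Final answer: 120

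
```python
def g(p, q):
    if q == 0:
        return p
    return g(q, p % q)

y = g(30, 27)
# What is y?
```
Call trace:
g(p=30, q=27)
  g(p=27, q=3)
    g(p=3, q=0)
    -> return 3
  -> return 3
-> return 3

Final answer: 3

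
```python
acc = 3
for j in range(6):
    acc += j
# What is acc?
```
Trace:
  acc=3
  acc=3, j=0
  acc=4, j=1
  acc=6, j=2
  acc=9, j=3
  acc=13, j=4
  acc=18, j=5

Final answer: 18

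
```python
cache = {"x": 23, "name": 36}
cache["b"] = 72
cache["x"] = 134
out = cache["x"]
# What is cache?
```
Trace:
  cache={'x': 23, 'name': 36}
  cache={'x': 23, 'name': 36, 'b': 72}
  cache={'x': 134, 'name': 36, 'b': 72}
  cache={'x': 134, 'name': 36, 'b': 72}, out=134

Final answer: {'x': 134, 'name': 36, 'b': 72}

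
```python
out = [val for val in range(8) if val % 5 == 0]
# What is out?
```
Trace:
  val=0
  val=1
  val=2
  val=3
  val=4
  val=5
  val=6
  val=7
  out=[0, 5]

Final answer: [0, 5]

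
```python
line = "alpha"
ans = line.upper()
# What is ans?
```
Trace:
  line='alpha'
  line='alpha', ans='ALPHA'

Final answer: 'ALPHA'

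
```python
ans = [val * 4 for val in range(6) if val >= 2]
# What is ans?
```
Trace:
  val=0
  val=1
  val=2
  val=3
  val=4
  val=5
  ans=[8, 12, 16, 20]

Final answer: [8, 12, 16, 20]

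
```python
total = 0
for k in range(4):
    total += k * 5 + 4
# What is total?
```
Trace:
  total=0
  total=4, k=0
  total=13, k=1
  total=27, k=2
  total=46, k=3

Final answer: 46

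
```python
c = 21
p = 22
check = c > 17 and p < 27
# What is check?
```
Trace:
  c=21
  c=21, p=22
  c=21, p=22, check=True

Final answer: True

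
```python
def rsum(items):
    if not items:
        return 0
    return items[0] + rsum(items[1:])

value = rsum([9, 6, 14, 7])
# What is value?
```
Call trace:
rsum(items=[9, 6, 14, 7])
  rsum(items=[6, 14, 7])
    rsum(items=[14, 7])
      rsum(items=[7])
        rsum(items=[])
        -> return 0
      -> return 7
    -> return 21
  -> return 27
-> return 36

Final answer: 36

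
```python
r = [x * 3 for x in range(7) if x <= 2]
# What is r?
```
Trace:
  x=0
  x=1
  x=2
  x=3
  x=4
  x=5
  x=6
  r=[0, 3, 6]

Final answer: [0, 3, 6]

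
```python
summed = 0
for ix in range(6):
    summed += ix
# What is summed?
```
Trace:
  summed=0
  summed=0, ix=0
  summed=1, ix=1
  summed=3, ix=2
  summed=6, ix=3
  summed=10, ix=4
  summed=15, ix=5

Final answer: 15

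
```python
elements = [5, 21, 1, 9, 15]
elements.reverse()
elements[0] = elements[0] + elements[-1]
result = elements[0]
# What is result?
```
Trace:
  elements=[5, 21, 1, 9, 15]
  elements=[15, 9, 1, 21, 5]
  elements=[20, 9, 1, 21, 5]
  elements=[20, 9, 1, 21, 5], result=20

Final answer: 20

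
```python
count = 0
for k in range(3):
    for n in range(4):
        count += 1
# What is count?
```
Trace:
  count=0
  count=1, k=0, n=0
  count=2, k=0, n=1
  count=3, k=0, n=2
  count=4, k=0, n=3
  count=5, k=1, n=0
  count=6, k=1, n=1
  count=7, k=1, n=2
  count=8, k=1, n=3
  count=9, k=2, n=0
  count=10, k=2, n=1
  count=11, k=2, n=2
  count=12, k=2, n=3

Final answer: 12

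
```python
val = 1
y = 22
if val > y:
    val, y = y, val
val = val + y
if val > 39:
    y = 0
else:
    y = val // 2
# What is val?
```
Trace:
  val=1
  val=1, y=22
  val=1, y=22
  val=23, y=22
  val=23, y=11

Final answer: 23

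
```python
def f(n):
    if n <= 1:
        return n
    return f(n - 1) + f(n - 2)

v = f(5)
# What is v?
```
Call trace (a repeated sub-call is expanded the first time; later identical calls just restate its return value):
f(n=5)
  f(n=4)
    f(n=3)
      f(n=2)
        f(n=1)
        -> return 1
        f(n=0)
        -> return 0
      -> return 1
      f(n=1)
      -> return 1
    -> return 2
    f(n=2) -> return 1  (same call as traced above)
  -> return 3
  f(n=3) -> return 2  (same call as traced above)
-> return 5

Final answer: 5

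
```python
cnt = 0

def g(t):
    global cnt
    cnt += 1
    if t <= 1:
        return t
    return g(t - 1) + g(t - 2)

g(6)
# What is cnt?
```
Call trace (a repeated sub-call is expanded the first time; later identical calls just restate its return value):
g(t=6)
  g(t=5)
    g(t=4)
      g(t=3)
        g(t=2)
          g(t=1)
          -> return 1
          g(t=0)
          -> return 0
        -> return 1
        g(t=1)
        -> return 1
      -> return 2
      g(t=2) -> return 1  (same call as traced above)
    -> return 3
    g(t=3) -> return 2  (same call as traced above)
  -> return 5
  g(t=4) -> return 3  (same call as traced above)
-> return 8

cnt is incremented once per call, so count the calls in each subtree. Let C(t) = number of calls made by g(t).
C(0) = C(1) = 1 (base case, no recursion); C(t) = 1 + C(t - 1) + C(t - 2) otherwise.
C(2) = 1 + C(1) + C(0) = 1 + 1 + 1 = 3
C(3) = 1 + C(2) + C(1) = 1 + 3 + 1 = 5
C(4) = 1 + C(3) + C(2) = 1 + 5 + 3 = 9
C(5) = 1 + C(4) + C(3) = 1 + 9 + 5 = 15
C(6) = 1 + C(5) + C(4) = 1 + 15 + 9 = 25
cnt = C(6) = 25

Final answer: 25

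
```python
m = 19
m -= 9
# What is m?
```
Trace:
  m=19
  m=10

Final answer: 10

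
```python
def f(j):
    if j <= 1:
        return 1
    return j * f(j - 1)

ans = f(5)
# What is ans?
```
Call trace:
f(j=5)
  f(j=4)
    f(j=3)
      f(j=2)
        f(j=1)
        -> return 1
      -> return 2
    -> return 6
  -> return 24
-> return 120

Final answer: 120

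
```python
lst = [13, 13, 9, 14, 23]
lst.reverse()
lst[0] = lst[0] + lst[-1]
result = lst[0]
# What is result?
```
Trace:
  lst=[13, 13, 9, 14, 23]
  lst=[23, 14, 9, 13, 13]
  lst=[36, 14, 9, 13, 13]
  lst=[36, 14, 9, 13, 13], result=36

Final answer: 36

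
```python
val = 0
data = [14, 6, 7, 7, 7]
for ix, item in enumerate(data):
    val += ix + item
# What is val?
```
Trace:
  val=0
  val=14, ix=0, item=14
  val=21, ix=1, item=6
  val=30, ix=2, item=7
  val=40, ix=3, item=7
  val=51, ix=4, item=7

Final answer: 51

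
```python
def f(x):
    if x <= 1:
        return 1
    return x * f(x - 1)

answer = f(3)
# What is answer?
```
Call trace:
f(x=3)
  f(x=2)
    f(x=1)
    -> return 1
  -> return 2
-> return 6

Final answer: 6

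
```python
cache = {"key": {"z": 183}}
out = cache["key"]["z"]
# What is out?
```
Trace:
  cache={'key': {'z': 183}}
  cache={'key': {'z': 183}}, out=183

Final answer: 183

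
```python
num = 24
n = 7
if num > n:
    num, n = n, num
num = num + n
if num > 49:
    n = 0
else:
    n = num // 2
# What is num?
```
Trace:
  num=24
  num=24, n=7
  num=7, n=24
  num=31, n=24
  num=31, n=15

Final answer: 31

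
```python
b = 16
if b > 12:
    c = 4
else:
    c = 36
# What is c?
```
Trace:
  b=16
  b=16, c=4

Final answer: 4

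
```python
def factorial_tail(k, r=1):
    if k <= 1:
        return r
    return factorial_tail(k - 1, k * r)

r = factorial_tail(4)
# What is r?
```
Call trace:
factorial_tail(k=4, r=1)
  factorial_tail(k=3, r=4)
    factorial_tail(k=2, r=12)
      factorial_tail(k=1, r=24)
      -> return 24
    -> return 24
  -> return 24
-> return 24

Final answer: 24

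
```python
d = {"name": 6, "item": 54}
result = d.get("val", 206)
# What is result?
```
Trace:
  d={'name': 6, 'item': 54}
  d={'name': 6, 'item': 54}, result=206

Final answer: 206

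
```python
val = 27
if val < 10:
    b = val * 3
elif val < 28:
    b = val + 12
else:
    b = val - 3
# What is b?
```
Trace:
  val=27
  val=27, b=39

Final answer: 39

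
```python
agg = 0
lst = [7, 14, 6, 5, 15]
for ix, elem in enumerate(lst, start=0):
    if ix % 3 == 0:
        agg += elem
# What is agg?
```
Trace:
  agg=0
  agg=7, ix=0, elem=7
  agg=7, ix=1, elem=14
  agg=7, ix=2, elem=6
  agg=12, ix=3, elem=5
  agg=12, ix=4, elem=15

Final answer: 12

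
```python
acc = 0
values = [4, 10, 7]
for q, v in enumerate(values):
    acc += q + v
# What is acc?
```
Trace:
  acc=0
  acc=4, q=0, v=4
  acc=15, q=1, v=10
  acc=24, q=2, v=7

Final answer: 24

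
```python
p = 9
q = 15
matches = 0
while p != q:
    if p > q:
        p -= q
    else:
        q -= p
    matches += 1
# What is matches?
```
Trace:
  p=9
  p=9, q=15
  p=9, q=15, matches=0
  p=9, q=6, matches=1
  p=3, q=6, matches=2
  p=3, q=3, matches=3

Final answer: 3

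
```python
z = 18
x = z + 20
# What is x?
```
Trace:
  z=18
  z=18, x=38

Final answer: 38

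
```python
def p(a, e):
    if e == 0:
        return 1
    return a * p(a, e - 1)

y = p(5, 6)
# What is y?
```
Call trace:
p(a=5, e=6)
  p(a=5, e=5)
    p(a=5, e=4)
      p(a=5, e=3)
        p(a=5, e=2)
          p(a=5, e=1)
            p(a=5, e=0)
            -> return 1
          -> return 5
        -> return 25
      -> return 125
    -> return 625
  -> return 3125
-> return 15625

Final answer: 15625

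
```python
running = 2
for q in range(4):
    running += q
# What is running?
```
Trace:
  running=2
  running=2, q=0
  running=3, q=1
  running=5, q=2
  running=8, q=3

Final answer: 8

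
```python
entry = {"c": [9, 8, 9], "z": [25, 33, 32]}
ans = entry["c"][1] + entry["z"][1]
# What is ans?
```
Trace:
  entry={'c': [9, 8, 9], 'z': [25, 33, 32]}
  entry={'c': [9, 8, 9], 'z': [25, 33, 32]}, ans=41

Final answer: 41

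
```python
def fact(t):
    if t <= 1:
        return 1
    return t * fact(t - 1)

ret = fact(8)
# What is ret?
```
Call trace:
fact(t=8)
  fact(t=7)
    fact(t=6)
      fact(t=5)
        fact(t=4)
          fact(t=3)
            fact(t=2)
              fact(t=1)
              -> return 1
            -> return 2
          -> return 6
        -> return 24
      -> return 120
    -> return 720
  -> return 5040
-> return 40320

Final answer: 40320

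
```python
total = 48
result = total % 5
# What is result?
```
Trace:
  total=48
  total=48, result=3

Final answer: 3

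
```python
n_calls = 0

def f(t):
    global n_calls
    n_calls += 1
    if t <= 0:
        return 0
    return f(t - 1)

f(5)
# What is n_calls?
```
Call trace:
f(t=5)
  f(t=4)
    f(t=3)
      f(t=2)
        f(t=1)
          f(t=0)
          -> return 0
        -> return 0
      -> return 0
    -> return 0
  -> return 0
-> return 0

n_calls is incremented once per call. f is entered once for each t = 5, 4, 3, 2, 1, 0 (the t <= 0 call returns without recursing), i.e. 5 + 1 calls.
n_calls = 6

Final answer: 6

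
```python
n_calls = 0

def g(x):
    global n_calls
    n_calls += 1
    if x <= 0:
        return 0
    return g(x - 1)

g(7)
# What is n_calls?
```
Call trace:
g(x=7)
  g(x=6)
    g(x=5)
      g(x=4)
        g(x=3)
          g(x=2)
            g(x=1)
              g(x=0)
              -> return 0
            -> return 0
          -> return 0
        -> return 0
      -> return 0
    -> return 0
  -> return 0
-> return 0

n_calls is incremented once per call. g is entered once for each x = 7, 6, 5, 4, 3, 2, 1, 0 (the x <= 0 call returns without recursing), i.e. 7 + 1 calls.
n_calls = 8

Final answer: 8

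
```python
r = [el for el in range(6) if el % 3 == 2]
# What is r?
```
Trace:
  el=0
  el=1
  el=2
  el=3
  el=4
  el=5
  r=[2, 5]

Final answer: [2, 5]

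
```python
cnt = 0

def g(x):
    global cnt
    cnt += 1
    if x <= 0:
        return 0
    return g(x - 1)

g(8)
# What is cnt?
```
Call trace:
g(x=8)
  g(x=7)
    g(x=6)
      g(x=5)
        g(x=4)
          g(x=3)
            g(x=2)
              g(x=1)
                g(x=0)
                -> return 0
              -> return 0
            -> return 0
          -> return 0
        -> return 0
      -> return 0
    -> return 0
  -> return 0
-> return 0

cnt is incremented once per call. g is entered once for each x = 8, 7, 6, 5, 4, 3, 2, 1, 0 (the x <= 0 call returns without recursing), i.e. 8 + 1 calls.
cnt = 9

Final answer: 9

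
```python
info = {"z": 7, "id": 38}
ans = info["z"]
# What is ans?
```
Trace:
  info={'z': 7, 'id': 38}
  info={'z': 7, 'id': 38}, ans=7

Final answer: 7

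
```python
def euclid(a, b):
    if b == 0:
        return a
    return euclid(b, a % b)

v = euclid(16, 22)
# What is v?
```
Call trace:
euclid(a=16, b=22)
  euclid(a=22, b=16)
    euclid(a=16, b=6)
      euclid(a=6, b=4)
        euclid(a=4, b=2)
          euclid(a=2, b=0)
          -> return 2
        -> return 2
      -> return 2
    -> return 2
  -> return 2
-> return 2

Final answer: 2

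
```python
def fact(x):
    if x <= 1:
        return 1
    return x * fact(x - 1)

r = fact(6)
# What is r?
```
Call trace:
fact(x=6)
  fact(x=5)
    fact(x=4)
      fact(x=3)
        fact(x=2)
          fact(x=1)
          -> return 1
        -> return 2
      -> return 6
    -> return 24
  -> return 120
-> return 720

Final answer: 720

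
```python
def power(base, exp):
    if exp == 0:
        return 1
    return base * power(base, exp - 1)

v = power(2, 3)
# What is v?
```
Call trace:
power(base=2, exp=3)
  power(base=2, exp=2)
    power(base=2, exp=1)
      power(base=2, exp=0)
      -> return 1
    -> return 2
  -> return 4
-> return 8

Final answer: 8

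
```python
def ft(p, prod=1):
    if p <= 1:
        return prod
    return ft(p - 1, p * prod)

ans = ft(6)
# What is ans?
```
Call trace:
ft(p=6, prod=1)
  ft(p=5, prod=6)
    ft(p=4, prod=30)
      ft(p=3, prod=120)
        ft(p=2, prod=360)
          ft(p=1, prod=720)
          -> return 720
        -> return 720
      -> return 720
    -> return 720
  -> return 720
-> return 720

Final answer: 720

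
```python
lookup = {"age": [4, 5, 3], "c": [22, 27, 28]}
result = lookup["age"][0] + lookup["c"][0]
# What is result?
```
Trace:
  lookup={'age': [4, 5, 3], 'c': [22, 27, 28]}
  lookup={'age': [4, 5, 3], 'c': [22, 27, 28]}, result=26

Final answer: 26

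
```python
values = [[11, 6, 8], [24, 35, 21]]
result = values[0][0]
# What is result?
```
Trace:
  values=[[11, 6, 8], [24, 35, 21]]
  values=[[11, 6, 8], [24, 35, 21]], result=11

Final answer: 11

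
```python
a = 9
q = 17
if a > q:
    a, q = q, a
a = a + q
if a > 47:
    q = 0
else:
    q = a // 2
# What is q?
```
Trace:
  a=9
  a=9, q=17
  a=9, q=17
  a=26, q=17
  a=26, q=13

Final answer: 13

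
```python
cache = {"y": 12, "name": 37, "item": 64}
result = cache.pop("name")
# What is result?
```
Trace:
  cache={'y': 12, 'name': 37, 'item': 64}
  cache={'y': 12, 'item': 64}, result=37

Final answer: 37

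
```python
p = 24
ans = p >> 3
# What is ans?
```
Trace:
  p=24
  p=24, ans=3

Final answer: 3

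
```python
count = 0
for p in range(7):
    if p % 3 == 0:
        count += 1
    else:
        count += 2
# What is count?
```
Trace:
  count=0
  count=1, p=0
  count=3, p=1
  count=5, p=2
  count=6, p=3
  count=8, p=4
  count=10, p=5
  count=11, p=6

Final answer: 11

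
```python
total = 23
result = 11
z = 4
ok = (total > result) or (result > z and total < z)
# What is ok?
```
Trace:
  total=23
  total=23, result=11
  total=23, result=11, z=4
  total=23, result=11, z=4, ok=True

Final answer: True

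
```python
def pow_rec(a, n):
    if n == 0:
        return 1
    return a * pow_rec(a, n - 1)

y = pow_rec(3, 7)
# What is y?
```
Call trace:
pow_rec(a=3, n=7)
  pow_rec(a=3, n=6)
    pow_rec(a=3, n=5)
      pow_rec(a=3, n=4)
        pow_rec(a=3, n=3)
          pow_rec(a=3, n=2)
            pow_rec(a=3, n=1)
              pow_rec(a=3, n=0)
              -> return 1
            -> return 3
          -> return 9
        -> return 27
      -> return 81
    -> return 243
  -> return 729
-> return 2187

Final answer: 2187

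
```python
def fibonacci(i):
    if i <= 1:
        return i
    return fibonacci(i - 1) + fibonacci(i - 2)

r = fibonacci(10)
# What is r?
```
Call trace (a repeated sub-call is expanded the first time; later identical calls just restate its return value):
fibonacci(i=10)
  fibonacci(i=9)
    fibonacci(i=8)
      fibonacci(i=7)
        fibonacci(i=6)
          fibonacci(i=5)
            fibonacci(i=4)
              fibonacci(i=3)
                fibonacci(i=2)
                  fibonacci(i=1)
                  -> return 1
                  fibonacci(i=0)
                  -> return 0
                -> return 1
                fibonacci(i=1)
                -> return 1
              -> return 2
              fibonacci(i=2) -> return 1  (same call as traced above)
            -> return 3
            fibonacci(i=3) -> return 2  (same call as traced above)
          -> return 5
          fibonacci(i=4) -> return 3  (same call as traced above)
        -> return 8
        fibonacci(i=5) -> return 5  (same call as traced above)
      -> return 13
      fibonacci(i=6) -> return 8  (same call as traced above)
    -> return 21
    fibonacci(i=7) -> return 13  (same call as traced above)
  -> return 34
  fibonacci(i=8) -> return 21  (same call as traced above)
-> return 55

Final answer: 55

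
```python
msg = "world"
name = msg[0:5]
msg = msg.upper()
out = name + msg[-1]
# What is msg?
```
Trace:
  msg='world'
  msg='world', name='world'
  msg='WORLD', name='world'
  msg='WORLD', name='world', out='worldD'

Final answer: 'WORLD'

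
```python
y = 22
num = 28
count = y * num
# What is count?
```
Trace:
  y=22
  y=22, num=28
  y=22, num=28, count=616

Final answer: 616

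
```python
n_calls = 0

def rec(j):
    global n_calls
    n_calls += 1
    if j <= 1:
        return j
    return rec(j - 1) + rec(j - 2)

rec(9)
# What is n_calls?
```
Call trace (a repeated sub-call is expanded the first time; later identical calls just restate its return value):
rec(j=9)
  rec(j=8)
    rec(j=7)
      rec(j=6)
        rec(j=5)
          rec(j=4)
            rec(j=3)
              rec(j=2)
                rec(j=1)
                -> return 1
                rec(j=0)
                -> return 0
              -> return 1
              rec(j=1)
              -> return 1
            -> return 2
            rec(j=2) -> return 1  (same call as traced above)
          -> return 3
          rec(j=3) -> return 2  (same call as traced above)
        -> return 5
        rec(j=4) -> return 3  (same call as traced above)
      -> return 8
      rec(j=5) -> return 5  (same call as traced above)
    -> return 13
    rec(j=6) -> return 8  (same call as traced above)
  -> return 21
  rec(j=7) -> return 13  (same call as traced above)
-> return 34

n_calls is incremented once per call, so count the calls in each subtree. Let C(j) = number of calls made by rec(j).
C(0) = C(1) = 1 (base case, no recursion); C(j) = 1 + C(j - 1) + C(j - 2) otherwise.
C(2) = 1 + C(1) + C(0) = 1 + 1 + 1 = 3
C(3) = 1 + C(2) + C(1) = 1 + 3 + 1 = 5
C(4) = 1 + C(3) + C(2) = 1 + 5 + 3 = 9
C(5) = 1 + C(4) + C(3) = 1 + 9 + 5 = 15
C(6) = 1 + C(5) + C(4) = 1 + 15 + 9 = 25
C(7) = 1 + C(6) + C(5) = 1 + 25 + 15 = 41
C(8) = 1 + C(7) + C(6) = 1 + 41 + 25 = 67
C(9) = 1 + C(8) + C(7) = 1 + 67 + 41 = 109
n_calls = C(9) = 109

Final answer: 109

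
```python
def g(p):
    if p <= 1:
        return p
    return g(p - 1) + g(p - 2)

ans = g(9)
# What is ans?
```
Call trace (a repeated sub-call is expanded the first time; later identical calls just restate its return value):
g(p=9)
  g(p=8)
    g(p=7)
      g(p=6)
        g(p=5)
          g(p=4)
            g(p=3)
              g(p=2)
                g(p=1)
                -> return 1
                g(p=0)
                -> return 0
              -> return 1
              g(p=1)
              -> return 1
            -> return 2
            g(p=2) -> return 1  (same call as traced above)
          -> return 3
          g(p=3) -> return 2  (same call as traced above)
        -> return 5
        g(p=4) -> return 3  (same call as traced above)
      -> return 8
      g(p=5) -> return 5  (same call as traced above)
    -> return 13
    g(p=6) -> return 8  (same call as traced above)
  -> return 21
  g(p=7) -> return 13  (same call as traced above)
-> return 34

Final answer: 34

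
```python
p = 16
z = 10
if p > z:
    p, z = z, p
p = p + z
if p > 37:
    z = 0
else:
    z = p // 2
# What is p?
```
Trace:
  p=16
  p=16, z=10
  p=10, z=16
  p=26, z=16
  p=26, z=13

Final answer: 26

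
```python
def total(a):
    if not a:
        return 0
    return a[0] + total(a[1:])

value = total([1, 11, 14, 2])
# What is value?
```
Call trace:
total(a=[1, 11, 14, 2])
  total(a=[11, 14, 2])
    total(a=[14, 2])
      total(a=[2])
        total(a=[])
        -> return 0
      -> return 2
    -> return 16
  -> return 27
-> return 28

Final answer: 28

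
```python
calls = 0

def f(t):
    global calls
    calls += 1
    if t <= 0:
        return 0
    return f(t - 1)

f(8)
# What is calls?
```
Call trace:
f(t=8)
  f(t=7)
    f(t=6)
      f(t=5)
        f(t=4)
          f(t=3)
            f(t=2)
              f(t=1)
                f(t=0)
                -> return 0
              -> return 0
            -> return 0
          -> return 0
        -> return 0
      -> return 0
    -> return 0
  -> return 0
-> return 0

calls is incremented once per call. f is entered once for each t = 8, 7, 6, 5, 4, 3, 2, 1, 0 (the t <= 0 call returns without recursing), i.e. 8 + 1 calls.
calls = 9

Final answer: 9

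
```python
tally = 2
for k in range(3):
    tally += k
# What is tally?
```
Trace:
  tally=2
  tally=2, k=0
  tally=3, k=1
  tally=5, k=2

Final answer: 5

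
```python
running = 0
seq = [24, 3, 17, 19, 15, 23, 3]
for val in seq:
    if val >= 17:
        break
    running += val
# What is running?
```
Trace:
  running=0
  running=0, val=24

Final answer: 0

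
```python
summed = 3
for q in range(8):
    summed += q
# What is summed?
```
Trace:
  summed=3
  summed=3, q=0
  summed=4, q=1
  summed=6, q=2
  summed=9, q=3
  summed=13, q=4
  summed=18, q=5
  summed=24, q=6
  summed=31, q=7

Final answer: 31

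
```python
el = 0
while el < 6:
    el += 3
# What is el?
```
Trace:
  el=0
  el=3
  el=6

Final answer: 6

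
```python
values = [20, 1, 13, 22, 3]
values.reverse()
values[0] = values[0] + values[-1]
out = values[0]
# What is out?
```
Trace:
  values=[20, 1, 13, 22, 3]
  values=[3, 22, 13, 1, 20]
  values=[23, 22, 13, 1, 20]
  values=[23, 22, 13, 1, 20], out=23

Final answer: 23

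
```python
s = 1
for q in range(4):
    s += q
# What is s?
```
Trace:
  s=1
  s=1, q=0
  s=2, q=1
  s=4, q=2
  s=7, q=3

Final answer: 7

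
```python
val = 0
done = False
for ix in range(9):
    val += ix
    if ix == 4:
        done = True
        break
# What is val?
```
Trace:
  val=0
  val=0, done=False
  val=0, done=False, ix=0
  val=1, done=False, ix=1
  val=3, done=False, ix=2
  val=6, done=False, ix=3
  val=10, done=True, ix=4

Final answer: 10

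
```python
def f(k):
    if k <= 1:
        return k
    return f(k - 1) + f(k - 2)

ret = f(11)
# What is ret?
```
Call trace (a repeated sub-call is expanded the first time; later identical calls just restate its return value):
f(k=11)
  f(k=10)
    f(k=9)
      f(k=8)
        f(k=7)
          f(k=6)
            f(k=5)
              f(k=4)
                f(k=3)
                  f(k=2)
                    f(k=1)
                    -> return 1
                    f(k=0)
                    -> return 0
                  -> return 1
                  f(k=1)
                  -> return 1
                -> return 2
                f(k=2) -> return 1  (same call as traced above)
              -> return 3
              f(k=3) -> return 2  (same call as traced above)
            -> return 5
            f(k=4) -> return 3  (same call as traced above)
          -> return 8
          f(k=5) -> return 5  (same call as traced above)
        -> return 13
        f(k=6) -> return 8  (same call as traced above)
      -> return 21
      f(k=7) -> return 13  (same call as traced above)
    -> return 34
    f(k=8) -> return 21  (same call as traced above)
  -> return 55
  f(k=9) -> return 34  (same call as traced above)
-> return 89

Final answer: 89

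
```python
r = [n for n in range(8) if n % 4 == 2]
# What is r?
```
Trace:
  n=0
  n=1
  n=2
  n=3
  n=4
  n=5
  n=6
  n=7
  r=[2, 6]

Final answer: [2, 6]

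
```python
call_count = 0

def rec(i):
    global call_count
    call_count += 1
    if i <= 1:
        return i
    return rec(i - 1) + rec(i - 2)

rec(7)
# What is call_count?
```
Call trace (a repeated sub-call is expanded the first time; later identical calls just restate its return value):
rec(i=7)
  rec(i=6)
    rec(i=5)
      rec(i=4)
        rec(i=3)
          rec(i=2)
            rec(i=1)
            -> return 1
            rec(i=0)
            -> return 0
          -> return 1
          rec(i=1)
          -> return 1
        -> return 2
        rec(i=2) -> return 1  (same call as traced above)
      -> return 3
      rec(i=3) -> return 2  (same call as traced above)
    -> return 5
    rec(i=4) -> return 3  (same call as traced above)
  -> return 8
  rec(i=5) -> return 5  (same call as traced above)
-> return 13

call_count is incremented once per call, so count the calls in each subtree. Let C(i) = number of calls made by rec(i).
C(0) = C(1) = 1 (base case, no recursion); C(i) = 1 + C(i - 1) + C(i - 2) otherwise.
C(2) = 1 + C(1) + C(0) = 1 + 1 + 1 = 3
C(3) = 1 + C(2) + C(1) = 1 + 3 + 1 = 5
C(4) = 1 + C(3) + C(2) = 1 + 5 + 3 = 9
C(5) = 1 + C(4) + C(3) = 1 + 9 + 5 = 15
C(6) = 1 + C(5) + C(4) = 1 + 15 + 9 = 25
C(7) = 1 + C(6) + C(5) = 1 + 25 + 15 = 41
call_count = C(7) = 41

Final answer: 41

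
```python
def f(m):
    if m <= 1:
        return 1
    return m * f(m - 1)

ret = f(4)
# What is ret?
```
Call trace:
f(m=4)
  f(m=3)
    f(m=2)
      f(m=1)
      -> return 1
    -> return 2
  -> return 6
-> return 24

Final answer: 24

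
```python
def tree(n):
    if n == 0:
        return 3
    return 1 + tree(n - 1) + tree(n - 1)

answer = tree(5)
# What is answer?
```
Call trace (a repeated sub-call is expanded the first time; later identical calls just restate its return value):
tree(n=5)
  tree(n=4)
    tree(n=3)
      tree(n=2)
        tree(n=1)
          tree(n=0)
          -> return 3
          tree(n=0)
          -> return 3
        -> return 7
        tree(n=1) -> return 7  (same call as traced above)
      -> return 15
      tree(n=2) -> return 15  (same call as traced above)
    -> return 31
    tree(n=3) -> return 31  (same call as traced above)
  -> return 63
  tree(n=4) -> return 63  (same call as traced above)
-> return 127

Final answer: 127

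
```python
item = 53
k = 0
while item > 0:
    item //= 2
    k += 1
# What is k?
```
Trace:
  item=53
  item=53, k=0
  item=26, k=1
  item=13, k=2
  item=6, k=3
  item=3, k=4
  item=1, k=5
  item=0, k=6

Final answer: 6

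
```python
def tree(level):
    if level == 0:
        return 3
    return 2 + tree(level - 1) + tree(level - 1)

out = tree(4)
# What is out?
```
Call trace (a repeated sub-call is expanded the first time; later identical calls just restate its return value):
tree(level=4)
  tree(level=3)
    tree(level=2)
      tree(level=1)
        tree(level=0)
        -> return 3
        tree(level=0)
        -> return 3
      -> return 8
      tree(level=1) -> return 8  (same call as traced above)
    -> return 18
    tree(level=2) -> return 18  (same call as traced above)
  -> return 38
  tree(level=3) -> return 38  (same call as traced above)
-> return 78

Final answer: 78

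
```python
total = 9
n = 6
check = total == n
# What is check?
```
Trace:
  total=9
  total=9, n=6
  total=9, n=6, check=False

Final answer: False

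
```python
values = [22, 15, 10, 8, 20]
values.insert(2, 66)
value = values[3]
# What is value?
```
Trace:
  values=[22, 15, 10, 8, 20]
  values=[22, 15, 66, 10, 8, 20]
  values=[22, 15, 66, 10, 8, 20], value=10

Final answer: 10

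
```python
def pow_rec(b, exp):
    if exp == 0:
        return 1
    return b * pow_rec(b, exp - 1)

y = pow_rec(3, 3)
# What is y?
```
Call trace:
pow_rec(b=3, exp=3)
  pow_rec(b=3, exp=2)
    pow_rec(b=3, exp=1)
      pow_rec(b=3, exp=0)
      -> return 1
    -> return 3
  -> return 9
-> return 27

Final answer: 27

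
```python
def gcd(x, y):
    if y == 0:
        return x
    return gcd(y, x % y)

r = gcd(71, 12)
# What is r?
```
Call trace:
gcd(x=71, y=12)
  gcd(x=12, y=11)
    gcd(x=11, y=1)
      gcd(x=1, y=0)
      -> return 1
    -> return 1
  -> return 1
-> return 1

Final answer: 1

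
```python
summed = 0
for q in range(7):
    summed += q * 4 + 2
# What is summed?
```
Trace:
  summed=0
  summed=2, q=0
  summed=8, q=1
  summed=18, q=2
  summed=32, q=3
  summed=50, q=4
  summed=72, q=5
  summed=98, q=6

Final answer: 98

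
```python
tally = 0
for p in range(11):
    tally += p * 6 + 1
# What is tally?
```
Trace:
  tally=0
  tally=1, p=0
  tally=8, p=1
  tally=21, p=2
  tally=40, p=3
  tally=65, p=4
  tally=96, p=5
  tally=133, p=6
  tally=176, p=7
  tally=225, p=8
  tally=280, p=9
  tally=341, p=10

Final answer: 341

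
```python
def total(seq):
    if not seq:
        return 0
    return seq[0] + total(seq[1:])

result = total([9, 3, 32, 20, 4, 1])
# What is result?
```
Call trace:
total(seq=[9, 3, 32, 20, 4, 1])
  total(seq=[3, 32, 20, 4, 1])
    total(seq=[32, 20, 4, 1])
      total(seq=[20, 4, 1])
        total(seq=[4, 1])
          total(seq=[1])
            total(seq=[])
            -> return 0
          -> return 1
        -> return 5
      -> return 25
    -> return 57
  -> return 60
-> return 69

Final answer: 69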